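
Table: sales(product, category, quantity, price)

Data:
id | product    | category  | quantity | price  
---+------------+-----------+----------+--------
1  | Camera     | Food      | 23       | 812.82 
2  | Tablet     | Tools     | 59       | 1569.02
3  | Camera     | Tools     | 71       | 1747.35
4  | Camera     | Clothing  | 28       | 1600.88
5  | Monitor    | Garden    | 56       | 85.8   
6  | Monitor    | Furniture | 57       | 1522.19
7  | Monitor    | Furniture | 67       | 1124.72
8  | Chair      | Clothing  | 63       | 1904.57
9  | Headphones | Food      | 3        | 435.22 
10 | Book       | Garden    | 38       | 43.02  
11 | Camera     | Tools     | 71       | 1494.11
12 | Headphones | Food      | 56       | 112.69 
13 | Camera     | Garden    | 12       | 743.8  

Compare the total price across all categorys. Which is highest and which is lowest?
SELECT category, SUM(price)
FROM sales
GROUP BY category
ORDER BY SUM(price)

All groups:
  Garden: 872.62
  Food: 1360.73
  Furniture: 2646.91
  Clothing: 3505.45
  Tools: 4810.48

Highest: Tools (4810.48)
Lowest: Garden (872.62)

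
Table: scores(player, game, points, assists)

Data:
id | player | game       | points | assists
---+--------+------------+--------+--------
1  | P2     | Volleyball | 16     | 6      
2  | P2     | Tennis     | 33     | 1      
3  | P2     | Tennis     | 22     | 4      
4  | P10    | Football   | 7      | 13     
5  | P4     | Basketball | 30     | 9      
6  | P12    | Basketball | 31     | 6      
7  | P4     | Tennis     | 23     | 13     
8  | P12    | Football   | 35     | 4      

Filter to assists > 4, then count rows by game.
SELECT game, COUNT(*)
FROM scores
WHERE assists > 4
GROUP BY game

Note: WHERE filters rows before grouping.

Result:
  Basketball: 2
  Football: 1
  Tennis: 1
  Volleyball: 1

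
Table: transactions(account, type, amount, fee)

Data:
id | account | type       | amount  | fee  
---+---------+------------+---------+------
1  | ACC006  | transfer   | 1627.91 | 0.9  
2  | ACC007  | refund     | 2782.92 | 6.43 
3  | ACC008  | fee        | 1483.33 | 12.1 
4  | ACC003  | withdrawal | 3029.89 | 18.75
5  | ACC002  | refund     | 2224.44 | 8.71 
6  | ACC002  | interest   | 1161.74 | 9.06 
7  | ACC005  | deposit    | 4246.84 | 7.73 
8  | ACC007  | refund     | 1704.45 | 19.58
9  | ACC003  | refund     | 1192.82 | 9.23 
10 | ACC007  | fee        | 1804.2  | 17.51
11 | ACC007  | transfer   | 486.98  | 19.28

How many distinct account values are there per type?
SELECT type, COUNT(DISTINCT account)
FROM transactions
GROUP BY type

Result:
  deposit: 1 distinct
  fee: 2 distinct
  interest: 1 distinct
  refund: 3 distinct
  transfer: 2 distinct
  withdrawal: 1 distinct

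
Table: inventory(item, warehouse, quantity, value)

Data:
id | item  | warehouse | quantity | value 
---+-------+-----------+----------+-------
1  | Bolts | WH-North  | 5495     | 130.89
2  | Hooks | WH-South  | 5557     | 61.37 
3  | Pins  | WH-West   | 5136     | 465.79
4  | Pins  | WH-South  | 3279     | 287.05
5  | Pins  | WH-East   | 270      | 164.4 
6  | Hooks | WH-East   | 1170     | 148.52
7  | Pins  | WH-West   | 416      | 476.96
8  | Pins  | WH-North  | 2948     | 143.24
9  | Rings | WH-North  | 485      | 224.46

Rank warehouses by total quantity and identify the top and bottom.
SELECT warehouse, SUM(quantity)
FROM inventory
GROUP BY warehouse
ORDER BY SUM(quantity)

All groups:
  WH-East: 1440
  WH-West: 5552
  WH-South: 8836
  WH-North: 8928

Highest: WH-North (8928)
Lowest: WH-East (1440)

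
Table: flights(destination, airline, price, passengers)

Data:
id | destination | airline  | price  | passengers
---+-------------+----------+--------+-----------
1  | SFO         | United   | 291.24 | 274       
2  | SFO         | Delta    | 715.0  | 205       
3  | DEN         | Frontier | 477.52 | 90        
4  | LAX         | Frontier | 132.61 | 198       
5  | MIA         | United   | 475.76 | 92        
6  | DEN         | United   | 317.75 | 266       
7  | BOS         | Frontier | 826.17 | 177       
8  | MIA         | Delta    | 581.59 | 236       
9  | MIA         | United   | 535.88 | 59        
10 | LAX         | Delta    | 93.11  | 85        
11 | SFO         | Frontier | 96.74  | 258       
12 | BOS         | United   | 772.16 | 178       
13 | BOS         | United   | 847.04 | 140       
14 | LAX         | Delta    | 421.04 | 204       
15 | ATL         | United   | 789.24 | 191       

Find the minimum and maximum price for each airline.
SELECT airline, MIN(price), MAX(price)
FROM flights
GROUP BY airline

Result:
  Delta: min=93.11, max=715.00
  Frontier: min=96.74, max=826.17
  United: min=291.24, max=847.04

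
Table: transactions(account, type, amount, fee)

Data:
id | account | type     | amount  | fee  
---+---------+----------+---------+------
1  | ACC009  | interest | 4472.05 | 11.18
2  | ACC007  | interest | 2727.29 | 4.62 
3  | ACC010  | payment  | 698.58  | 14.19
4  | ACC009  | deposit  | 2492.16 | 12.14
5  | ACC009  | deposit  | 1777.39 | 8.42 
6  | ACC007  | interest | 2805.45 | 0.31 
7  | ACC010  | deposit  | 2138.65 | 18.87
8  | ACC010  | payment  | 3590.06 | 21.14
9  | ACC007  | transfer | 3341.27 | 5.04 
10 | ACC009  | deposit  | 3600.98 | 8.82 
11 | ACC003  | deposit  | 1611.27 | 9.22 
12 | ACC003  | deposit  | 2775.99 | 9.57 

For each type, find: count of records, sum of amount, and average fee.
SELECT type,
       COUNT(*) as cnt,
       SUM(amount) as total_amount,
       AVG(fee) as avg_fee
FROM transactions
GROUP BY type

Result:
  deposit: 6 records, 14396.44 total amount, 11.17 avg fee
  interest: 3 records, 10004.79 total amount, 5.37 avg fee
  payment: 2 records, 4288.64 total amount, 17.67 avg fee
  transfer: 1 records, 3341.27 total amount, 5.04 avg fee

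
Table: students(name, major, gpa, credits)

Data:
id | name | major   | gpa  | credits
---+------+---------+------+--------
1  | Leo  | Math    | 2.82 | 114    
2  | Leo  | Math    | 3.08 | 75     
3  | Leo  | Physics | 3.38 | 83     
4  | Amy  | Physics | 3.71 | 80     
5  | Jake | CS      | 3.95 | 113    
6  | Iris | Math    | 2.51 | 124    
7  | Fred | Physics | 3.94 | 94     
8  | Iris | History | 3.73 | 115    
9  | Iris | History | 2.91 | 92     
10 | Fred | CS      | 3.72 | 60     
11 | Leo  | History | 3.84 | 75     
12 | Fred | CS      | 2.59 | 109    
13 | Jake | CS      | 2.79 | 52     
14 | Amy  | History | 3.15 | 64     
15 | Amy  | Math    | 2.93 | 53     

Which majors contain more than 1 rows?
SELECT major, COUNT(*) as cnt
FROM students
GROUP BY major
HAVING COUNT(*) > 1

Result:
  CS: 4
  History: 4
  Math: 4
  Physics: 3

Note: HAVING filters groups after aggregation, WHERE filters rows before.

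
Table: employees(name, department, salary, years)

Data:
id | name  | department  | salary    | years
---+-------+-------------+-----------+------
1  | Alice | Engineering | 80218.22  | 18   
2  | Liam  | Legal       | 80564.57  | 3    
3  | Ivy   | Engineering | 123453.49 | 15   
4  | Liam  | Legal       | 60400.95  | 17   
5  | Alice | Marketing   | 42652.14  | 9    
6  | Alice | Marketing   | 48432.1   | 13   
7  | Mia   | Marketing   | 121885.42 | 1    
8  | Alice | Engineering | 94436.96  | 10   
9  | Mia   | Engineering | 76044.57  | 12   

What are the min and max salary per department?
SELECT department, MIN(salary), MAX(salary)
FROM employees
GROUP BY department

Result:
  Engineering: min=76044.57, max=123453.49
  Legal: min=60400.95, max=80564.57
  Marketing: min=42652.14, max=121885.42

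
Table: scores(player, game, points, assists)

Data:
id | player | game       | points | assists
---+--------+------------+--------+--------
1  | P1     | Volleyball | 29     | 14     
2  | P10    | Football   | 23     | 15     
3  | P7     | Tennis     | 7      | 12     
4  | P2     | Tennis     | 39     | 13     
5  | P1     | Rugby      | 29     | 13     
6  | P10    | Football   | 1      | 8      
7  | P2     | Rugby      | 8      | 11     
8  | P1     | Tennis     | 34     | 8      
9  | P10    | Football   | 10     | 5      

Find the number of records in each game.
SELECT game, COUNT(*) as count
FROM scores
GROUP BY game

Result:
  Football: 3
  Rugby: 2
  Tennis: 3
  Volleyball: 1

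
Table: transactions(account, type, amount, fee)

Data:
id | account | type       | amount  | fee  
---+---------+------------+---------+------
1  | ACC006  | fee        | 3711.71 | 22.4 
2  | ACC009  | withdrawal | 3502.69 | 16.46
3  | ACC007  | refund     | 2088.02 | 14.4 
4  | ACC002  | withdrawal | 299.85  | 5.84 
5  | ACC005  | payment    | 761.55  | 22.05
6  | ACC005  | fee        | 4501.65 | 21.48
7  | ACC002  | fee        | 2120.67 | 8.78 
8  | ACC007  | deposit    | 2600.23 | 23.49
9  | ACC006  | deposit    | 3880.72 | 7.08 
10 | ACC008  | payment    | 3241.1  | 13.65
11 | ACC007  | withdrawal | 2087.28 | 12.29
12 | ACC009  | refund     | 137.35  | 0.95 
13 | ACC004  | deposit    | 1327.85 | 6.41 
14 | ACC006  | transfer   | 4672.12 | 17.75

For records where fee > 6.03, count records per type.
SELECT type, COUNT(*)
FROM transactions
WHERE fee > 6.03
GROUP BY type

Note: WHERE filters rows before grouping.

Result:
  deposit: 3
  fee: 3
  payment: 2
  refund: 1
  transfer: 1
  withdrawal: 2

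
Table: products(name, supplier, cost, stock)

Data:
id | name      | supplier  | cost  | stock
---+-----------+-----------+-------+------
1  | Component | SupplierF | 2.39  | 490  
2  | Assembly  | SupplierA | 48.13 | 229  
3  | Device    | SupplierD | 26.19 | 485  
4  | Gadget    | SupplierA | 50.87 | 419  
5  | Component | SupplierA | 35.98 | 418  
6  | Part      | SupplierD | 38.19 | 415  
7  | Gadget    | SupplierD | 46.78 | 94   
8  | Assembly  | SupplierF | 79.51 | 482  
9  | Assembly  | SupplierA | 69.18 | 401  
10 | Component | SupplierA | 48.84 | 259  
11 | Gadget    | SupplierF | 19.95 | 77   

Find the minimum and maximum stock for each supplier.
SELECT supplier, MIN(stock), MAX(stock)
FROM products
GROUP BY supplier

Result:
  SupplierA: min=229, max=419
  SupplierD: min=94, max=485
  SupplierF: min=77, max=490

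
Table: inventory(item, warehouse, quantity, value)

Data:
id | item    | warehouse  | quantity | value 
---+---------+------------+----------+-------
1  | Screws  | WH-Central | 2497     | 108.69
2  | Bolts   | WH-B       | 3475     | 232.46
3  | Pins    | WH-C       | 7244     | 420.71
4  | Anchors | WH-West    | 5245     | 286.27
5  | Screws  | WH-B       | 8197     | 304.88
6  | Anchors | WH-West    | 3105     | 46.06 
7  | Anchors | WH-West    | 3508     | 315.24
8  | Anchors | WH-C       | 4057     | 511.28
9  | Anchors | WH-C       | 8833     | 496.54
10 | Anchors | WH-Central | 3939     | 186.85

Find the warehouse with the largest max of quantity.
SELECT warehouse, MAX(quantity) as val
FROM inventory
GROUP BY warehouse
ORDER BY val DESC
LIMIT 1

Result: WH-C with max(quantity) = 8833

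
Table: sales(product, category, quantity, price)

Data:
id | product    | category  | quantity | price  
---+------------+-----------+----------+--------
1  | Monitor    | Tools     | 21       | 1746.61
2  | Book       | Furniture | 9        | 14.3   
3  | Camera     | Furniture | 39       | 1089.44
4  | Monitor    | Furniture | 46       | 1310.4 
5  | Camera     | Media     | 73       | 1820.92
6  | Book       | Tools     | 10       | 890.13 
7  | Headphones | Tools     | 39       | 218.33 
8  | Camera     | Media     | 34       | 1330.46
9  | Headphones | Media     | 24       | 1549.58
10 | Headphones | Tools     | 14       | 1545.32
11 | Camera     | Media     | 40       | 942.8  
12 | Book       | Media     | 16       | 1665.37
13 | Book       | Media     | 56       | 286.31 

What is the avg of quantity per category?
SELECT category, AVG(quantity) as result
FROM sales
GROUP BY category

Result:
  Furniture: 31.33
  Media: 40.50
  Tools: 21.00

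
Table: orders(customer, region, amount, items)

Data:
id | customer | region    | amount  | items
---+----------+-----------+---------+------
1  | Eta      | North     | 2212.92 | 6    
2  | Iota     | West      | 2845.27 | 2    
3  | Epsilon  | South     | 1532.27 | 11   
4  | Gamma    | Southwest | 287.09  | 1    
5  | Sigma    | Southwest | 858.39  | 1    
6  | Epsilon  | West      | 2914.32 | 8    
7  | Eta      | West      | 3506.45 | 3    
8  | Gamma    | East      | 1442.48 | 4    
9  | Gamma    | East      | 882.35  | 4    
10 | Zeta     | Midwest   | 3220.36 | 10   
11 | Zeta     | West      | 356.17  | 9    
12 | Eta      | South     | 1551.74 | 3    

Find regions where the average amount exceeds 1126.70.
SELECT region, AVG(amount)
FROM orders
GROUP BY region
HAVING AVG(amount) > 1126.70

Result:
  East: avg=1162.42
  Midwest: avg=3220.36
  North: avg=2212.92
  South: avg=1542.01
  West: avg=2405.55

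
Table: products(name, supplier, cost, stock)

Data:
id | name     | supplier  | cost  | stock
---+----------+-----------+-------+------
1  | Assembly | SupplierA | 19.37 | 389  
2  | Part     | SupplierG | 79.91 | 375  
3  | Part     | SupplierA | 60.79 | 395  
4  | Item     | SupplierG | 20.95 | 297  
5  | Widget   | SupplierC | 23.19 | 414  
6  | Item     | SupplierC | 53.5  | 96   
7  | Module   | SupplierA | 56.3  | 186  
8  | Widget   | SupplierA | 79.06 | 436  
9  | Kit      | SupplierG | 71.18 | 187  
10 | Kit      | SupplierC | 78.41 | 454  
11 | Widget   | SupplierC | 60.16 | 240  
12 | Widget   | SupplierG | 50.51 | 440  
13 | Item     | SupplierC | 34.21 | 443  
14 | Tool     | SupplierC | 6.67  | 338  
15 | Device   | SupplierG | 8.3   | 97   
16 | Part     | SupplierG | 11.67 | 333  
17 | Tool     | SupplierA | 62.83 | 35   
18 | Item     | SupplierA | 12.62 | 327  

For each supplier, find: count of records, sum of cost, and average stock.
SELECT supplier,
       COUNT(*) as cnt,
       SUM(cost) as total_cost,
       AVG(stock) as avg_stock
FROM products
GROUP BY supplier

Result:
  SupplierA: 6 records, 290.97 total cost, 294.67 avg stock
  SupplierC: 6 records, 256.14 total cost, 330.83 avg stock
  SupplierG: 6 records, 242.52 total cost, 288.17 avg stock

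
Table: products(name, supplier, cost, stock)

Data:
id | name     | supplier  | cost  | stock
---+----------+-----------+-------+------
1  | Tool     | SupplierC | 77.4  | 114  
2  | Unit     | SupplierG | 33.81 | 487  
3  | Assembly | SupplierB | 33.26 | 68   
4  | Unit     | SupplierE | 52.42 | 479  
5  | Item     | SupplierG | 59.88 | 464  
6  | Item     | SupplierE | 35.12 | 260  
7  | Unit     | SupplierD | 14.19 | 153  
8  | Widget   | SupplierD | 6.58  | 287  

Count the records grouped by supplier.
SELECT supplier, COUNT(*) as count
FROM products
GROUP BY supplier

Result:
  SupplierB: 1
  SupplierC: 1
  SupplierD: 2
  SupplierE: 2
  SupplierG: 2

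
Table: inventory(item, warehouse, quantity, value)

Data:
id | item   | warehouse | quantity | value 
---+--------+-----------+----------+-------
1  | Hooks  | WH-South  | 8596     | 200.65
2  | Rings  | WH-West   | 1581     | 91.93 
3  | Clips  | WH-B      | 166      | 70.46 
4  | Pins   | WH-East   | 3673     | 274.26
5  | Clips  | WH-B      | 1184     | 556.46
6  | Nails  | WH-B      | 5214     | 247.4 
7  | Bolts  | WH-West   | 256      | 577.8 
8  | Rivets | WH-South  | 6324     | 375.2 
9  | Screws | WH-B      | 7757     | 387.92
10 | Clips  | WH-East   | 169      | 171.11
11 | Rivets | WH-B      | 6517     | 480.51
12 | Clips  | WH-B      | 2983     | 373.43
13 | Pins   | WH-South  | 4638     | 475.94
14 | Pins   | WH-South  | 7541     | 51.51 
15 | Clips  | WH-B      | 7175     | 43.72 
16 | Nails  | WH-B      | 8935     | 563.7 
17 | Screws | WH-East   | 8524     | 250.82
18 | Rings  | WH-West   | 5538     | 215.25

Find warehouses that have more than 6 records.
SELECT warehouse, COUNT(*) as cnt
FROM inventory
GROUP BY warehouse
HAVING COUNT(*) > 6

Result:
  WH-B: 8

Note: HAVING filters groups after aggregation, WHERE filters rows before.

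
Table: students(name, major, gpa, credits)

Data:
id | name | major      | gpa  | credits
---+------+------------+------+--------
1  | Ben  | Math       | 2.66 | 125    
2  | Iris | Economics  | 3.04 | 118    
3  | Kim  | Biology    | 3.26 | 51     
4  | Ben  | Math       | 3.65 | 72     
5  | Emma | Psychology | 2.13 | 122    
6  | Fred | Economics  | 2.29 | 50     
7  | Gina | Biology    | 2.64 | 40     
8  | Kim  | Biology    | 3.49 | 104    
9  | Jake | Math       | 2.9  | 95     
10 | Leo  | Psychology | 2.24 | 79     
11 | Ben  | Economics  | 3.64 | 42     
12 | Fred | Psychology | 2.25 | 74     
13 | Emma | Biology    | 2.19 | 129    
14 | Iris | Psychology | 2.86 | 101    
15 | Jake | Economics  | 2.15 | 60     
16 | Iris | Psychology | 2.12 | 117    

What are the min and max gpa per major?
SELECT major, MIN(gpa), MAX(gpa)
FROM students
GROUP BY major

Result:
  Biology: min=2.19, max=3.49
  Economics: min=2.15, max=3.64
  Math: min=2.66, max=3.65
  Psychology: min=2.12, max=2.86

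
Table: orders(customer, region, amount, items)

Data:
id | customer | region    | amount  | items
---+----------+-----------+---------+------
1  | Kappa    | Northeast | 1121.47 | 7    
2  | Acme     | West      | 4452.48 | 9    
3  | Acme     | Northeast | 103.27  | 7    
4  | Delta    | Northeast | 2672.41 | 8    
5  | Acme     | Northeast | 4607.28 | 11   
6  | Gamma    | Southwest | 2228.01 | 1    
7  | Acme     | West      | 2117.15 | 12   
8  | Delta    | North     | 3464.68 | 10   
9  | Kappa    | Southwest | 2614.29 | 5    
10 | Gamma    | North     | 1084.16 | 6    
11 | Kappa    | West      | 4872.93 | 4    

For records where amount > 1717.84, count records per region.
SELECT region, COUNT(*)
FROM orders
WHERE amount > 1717.84
GROUP BY region

Note: WHERE filters rows before grouping.

Result:
  North: 1
  Northeast: 2
  Southwest: 2
  West: 3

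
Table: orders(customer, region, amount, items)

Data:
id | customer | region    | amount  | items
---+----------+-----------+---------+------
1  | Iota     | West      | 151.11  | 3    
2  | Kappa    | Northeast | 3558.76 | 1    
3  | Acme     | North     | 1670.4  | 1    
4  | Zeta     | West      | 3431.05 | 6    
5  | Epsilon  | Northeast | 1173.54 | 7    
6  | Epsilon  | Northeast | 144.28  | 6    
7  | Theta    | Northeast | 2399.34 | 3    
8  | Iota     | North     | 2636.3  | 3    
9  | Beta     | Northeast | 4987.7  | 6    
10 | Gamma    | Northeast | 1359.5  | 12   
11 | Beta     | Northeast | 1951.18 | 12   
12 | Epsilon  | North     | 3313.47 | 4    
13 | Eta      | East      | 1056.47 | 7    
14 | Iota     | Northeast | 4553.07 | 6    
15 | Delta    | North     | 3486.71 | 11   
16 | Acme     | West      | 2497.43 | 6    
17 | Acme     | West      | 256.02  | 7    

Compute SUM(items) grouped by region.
SELECT region, SUM(items) as result
FROM orders
GROUP BY region

Result:
  East: 7
  North: 19
  Northeast: 53
  West: 22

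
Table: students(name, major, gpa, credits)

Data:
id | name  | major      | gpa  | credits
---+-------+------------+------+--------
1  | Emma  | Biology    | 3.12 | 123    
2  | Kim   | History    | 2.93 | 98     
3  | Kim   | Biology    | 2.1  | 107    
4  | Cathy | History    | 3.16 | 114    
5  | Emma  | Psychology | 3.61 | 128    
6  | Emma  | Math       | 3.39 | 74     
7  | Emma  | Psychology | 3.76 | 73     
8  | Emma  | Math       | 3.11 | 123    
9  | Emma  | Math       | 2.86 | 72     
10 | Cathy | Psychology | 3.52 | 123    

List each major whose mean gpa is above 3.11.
SELECT major, AVG(gpa)
FROM students
GROUP BY major
HAVING AVG(gpa) > 3.11

Result:
  Math: avg=3.12
  Psychology: avg=3.63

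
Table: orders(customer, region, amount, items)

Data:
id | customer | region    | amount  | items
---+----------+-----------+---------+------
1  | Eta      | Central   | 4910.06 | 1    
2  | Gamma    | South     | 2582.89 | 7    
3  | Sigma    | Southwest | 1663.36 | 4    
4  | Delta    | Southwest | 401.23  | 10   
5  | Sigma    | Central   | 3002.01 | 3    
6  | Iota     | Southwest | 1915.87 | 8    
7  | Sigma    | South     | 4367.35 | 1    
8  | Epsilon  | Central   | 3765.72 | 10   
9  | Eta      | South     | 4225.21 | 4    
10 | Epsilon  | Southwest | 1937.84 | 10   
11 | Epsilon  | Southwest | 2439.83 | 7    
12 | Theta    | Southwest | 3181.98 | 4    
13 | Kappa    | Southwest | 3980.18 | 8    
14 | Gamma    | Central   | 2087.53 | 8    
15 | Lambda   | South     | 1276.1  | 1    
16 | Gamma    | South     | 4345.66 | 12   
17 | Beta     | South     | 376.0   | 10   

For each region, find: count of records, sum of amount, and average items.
SELECT region,
       COUNT(*) as cnt,
       SUM(amount) as total_amount,
       AVG(items) as avg_items
FROM orders
GROUP BY region

Result:
  Central: 4 records, 13765.32 total amount, 5.50 avg items
  South: 6 records, 17173.21 total amount, 5.83 avg items
  Southwest: 7 records, 15520.29 total amount, 7.29 avg items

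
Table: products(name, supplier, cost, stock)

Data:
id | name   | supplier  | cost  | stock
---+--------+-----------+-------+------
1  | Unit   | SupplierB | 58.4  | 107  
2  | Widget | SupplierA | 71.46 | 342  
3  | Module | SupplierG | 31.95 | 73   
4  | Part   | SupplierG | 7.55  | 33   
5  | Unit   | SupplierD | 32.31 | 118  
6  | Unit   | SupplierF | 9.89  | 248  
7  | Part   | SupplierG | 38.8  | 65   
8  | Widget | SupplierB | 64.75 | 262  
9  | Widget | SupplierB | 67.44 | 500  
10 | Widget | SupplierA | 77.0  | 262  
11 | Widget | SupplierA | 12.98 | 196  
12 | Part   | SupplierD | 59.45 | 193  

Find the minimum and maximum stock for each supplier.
SELECT supplier, MIN(stock), MAX(stock)
FROM products
GROUP BY supplier

Result:
  SupplierA: min=196, max=342
  SupplierB: min=107, max=500
  SupplierD: min=118, max=193
  SupplierF: min=248, max=248
  SupplierG: min=33, max=73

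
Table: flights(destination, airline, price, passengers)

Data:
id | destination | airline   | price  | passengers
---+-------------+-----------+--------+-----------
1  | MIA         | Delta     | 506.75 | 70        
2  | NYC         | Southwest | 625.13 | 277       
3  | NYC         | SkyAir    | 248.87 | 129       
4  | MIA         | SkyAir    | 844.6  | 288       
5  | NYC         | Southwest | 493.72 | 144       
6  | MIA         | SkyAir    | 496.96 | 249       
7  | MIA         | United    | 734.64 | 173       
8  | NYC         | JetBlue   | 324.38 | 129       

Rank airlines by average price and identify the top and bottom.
SELECT airline, AVG(price)
FROM flights
GROUP BY airline
ORDER BY AVG(price)

All groups:
  JetBlue: 324.38
  Delta: 506.75
  SkyAir: 530.14
  Southwest: 559.43
  United: 734.64

Highest: United (734.64)
Lowest: JetBlue (324.38)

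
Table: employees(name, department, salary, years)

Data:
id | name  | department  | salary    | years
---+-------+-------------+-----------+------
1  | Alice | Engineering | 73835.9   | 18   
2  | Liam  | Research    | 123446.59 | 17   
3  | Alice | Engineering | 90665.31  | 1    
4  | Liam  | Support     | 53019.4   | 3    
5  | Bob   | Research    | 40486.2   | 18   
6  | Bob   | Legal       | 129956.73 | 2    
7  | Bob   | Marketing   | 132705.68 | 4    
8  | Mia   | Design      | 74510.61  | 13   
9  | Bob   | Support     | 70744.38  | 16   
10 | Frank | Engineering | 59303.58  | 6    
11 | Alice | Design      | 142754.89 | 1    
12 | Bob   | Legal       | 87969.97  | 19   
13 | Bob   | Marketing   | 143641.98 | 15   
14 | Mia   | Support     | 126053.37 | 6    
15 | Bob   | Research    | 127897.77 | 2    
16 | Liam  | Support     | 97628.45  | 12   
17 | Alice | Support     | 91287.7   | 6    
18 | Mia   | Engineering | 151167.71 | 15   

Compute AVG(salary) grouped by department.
SELECT department, AVG(salary) as result
FROM employees
GROUP BY department

Result:
  Design: 108632.75
  Engineering: 93743.13
  Legal: 108963.35
  Marketing: 138173.83
  Research: 97276.85
  Support: 87746.66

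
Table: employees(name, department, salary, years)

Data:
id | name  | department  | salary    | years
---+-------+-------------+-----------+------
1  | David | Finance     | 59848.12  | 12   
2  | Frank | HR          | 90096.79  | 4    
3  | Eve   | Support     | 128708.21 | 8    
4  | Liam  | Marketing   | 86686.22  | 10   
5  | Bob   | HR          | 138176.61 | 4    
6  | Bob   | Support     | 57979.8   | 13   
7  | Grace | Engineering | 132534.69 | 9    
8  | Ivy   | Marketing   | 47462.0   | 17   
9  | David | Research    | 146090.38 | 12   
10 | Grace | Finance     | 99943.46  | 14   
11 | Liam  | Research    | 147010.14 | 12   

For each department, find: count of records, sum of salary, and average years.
SELECT department,
       COUNT(*) as cnt,
       SUM(salary) as total_salary,
       AVG(years) as avg_years
FROM employees
GROUP BY department

Result:
  Engineering: 1 records, 132534.69 total salary, 9.00 avg years
  Finance: 2 records, 159791.58 total salary, 13.00 avg years
  HR: 2 records, 228273.40 total salary, 4.00 avg years
  Marketing: 2 records, 134148.22 total salary, 13.50 avg years
  Research: 2 records, 293100.52 total salary, 12.00 avg years
  Support: 2 records, 186688.01 total salary, 10.50 avg years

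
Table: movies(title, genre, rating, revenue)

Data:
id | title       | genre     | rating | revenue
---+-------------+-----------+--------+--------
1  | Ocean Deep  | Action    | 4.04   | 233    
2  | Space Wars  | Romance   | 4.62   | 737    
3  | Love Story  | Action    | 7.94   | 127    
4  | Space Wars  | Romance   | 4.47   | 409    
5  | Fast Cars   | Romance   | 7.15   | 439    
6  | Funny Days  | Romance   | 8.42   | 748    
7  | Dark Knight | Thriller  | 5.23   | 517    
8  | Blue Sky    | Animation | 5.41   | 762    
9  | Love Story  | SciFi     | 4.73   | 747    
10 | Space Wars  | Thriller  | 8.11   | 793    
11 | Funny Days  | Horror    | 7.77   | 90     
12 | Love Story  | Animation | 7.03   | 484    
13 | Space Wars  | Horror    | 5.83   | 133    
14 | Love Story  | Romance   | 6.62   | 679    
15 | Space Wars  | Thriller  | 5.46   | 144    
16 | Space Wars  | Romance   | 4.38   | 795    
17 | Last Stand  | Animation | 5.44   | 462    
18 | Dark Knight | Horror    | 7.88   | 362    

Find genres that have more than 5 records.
SELECT genre, COUNT(*) as cnt
FROM movies
GROUP BY genre
HAVING COUNT(*) > 5

Result:
  Romance: 6

Note: HAVING filters groups after aggregation, WHERE filters rows before.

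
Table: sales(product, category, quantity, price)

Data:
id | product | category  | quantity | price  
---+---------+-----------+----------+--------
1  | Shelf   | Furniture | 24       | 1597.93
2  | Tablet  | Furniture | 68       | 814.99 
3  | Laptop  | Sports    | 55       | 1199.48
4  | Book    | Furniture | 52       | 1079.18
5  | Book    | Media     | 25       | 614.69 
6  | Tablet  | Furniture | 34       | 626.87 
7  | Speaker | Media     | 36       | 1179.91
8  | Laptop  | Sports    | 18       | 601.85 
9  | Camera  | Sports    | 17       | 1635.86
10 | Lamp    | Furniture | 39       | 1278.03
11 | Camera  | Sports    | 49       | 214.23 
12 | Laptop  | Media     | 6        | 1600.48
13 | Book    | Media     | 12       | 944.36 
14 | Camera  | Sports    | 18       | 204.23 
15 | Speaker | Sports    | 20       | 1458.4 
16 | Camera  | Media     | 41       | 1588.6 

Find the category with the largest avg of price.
SELECT category, AVG(price) as val
FROM sales
GROUP BY category
ORDER BY val DESC
LIMIT 1

Result: Media with avg(price) = 1185.61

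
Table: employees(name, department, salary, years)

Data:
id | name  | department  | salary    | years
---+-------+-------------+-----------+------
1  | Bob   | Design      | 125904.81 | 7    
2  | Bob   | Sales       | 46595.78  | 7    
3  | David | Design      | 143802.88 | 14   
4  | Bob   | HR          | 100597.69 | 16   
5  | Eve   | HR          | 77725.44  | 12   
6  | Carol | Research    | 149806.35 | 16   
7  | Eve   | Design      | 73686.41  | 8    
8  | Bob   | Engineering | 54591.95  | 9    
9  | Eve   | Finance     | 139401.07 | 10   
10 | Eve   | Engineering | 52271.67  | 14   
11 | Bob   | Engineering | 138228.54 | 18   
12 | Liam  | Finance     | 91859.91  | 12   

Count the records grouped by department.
SELECT department, COUNT(*) as count
FROM employees
GROUP BY department

Result:
  Design: 3
  Engineering: 3
  Finance: 2
  HR: 2
  Research: 1
  Sales: 1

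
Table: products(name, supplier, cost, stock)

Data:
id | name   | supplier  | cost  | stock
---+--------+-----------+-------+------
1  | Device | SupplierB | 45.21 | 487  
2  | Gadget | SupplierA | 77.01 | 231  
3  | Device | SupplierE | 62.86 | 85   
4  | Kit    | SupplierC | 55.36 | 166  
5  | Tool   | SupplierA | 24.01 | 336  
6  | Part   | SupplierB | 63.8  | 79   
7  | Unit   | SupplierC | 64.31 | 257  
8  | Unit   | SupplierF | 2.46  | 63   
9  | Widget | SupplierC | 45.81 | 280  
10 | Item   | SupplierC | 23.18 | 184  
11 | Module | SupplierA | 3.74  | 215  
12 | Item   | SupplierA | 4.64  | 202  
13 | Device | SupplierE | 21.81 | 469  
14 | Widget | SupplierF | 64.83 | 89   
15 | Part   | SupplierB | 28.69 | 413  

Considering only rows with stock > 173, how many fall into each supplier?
SELECT supplier, COUNT(*)
FROM products
WHERE stock > 173
GROUP BY supplier

Note: WHERE filters rows before grouping.

Result:
  SupplierA: 4
  SupplierB: 2
  SupplierC: 3
  SupplierE: 1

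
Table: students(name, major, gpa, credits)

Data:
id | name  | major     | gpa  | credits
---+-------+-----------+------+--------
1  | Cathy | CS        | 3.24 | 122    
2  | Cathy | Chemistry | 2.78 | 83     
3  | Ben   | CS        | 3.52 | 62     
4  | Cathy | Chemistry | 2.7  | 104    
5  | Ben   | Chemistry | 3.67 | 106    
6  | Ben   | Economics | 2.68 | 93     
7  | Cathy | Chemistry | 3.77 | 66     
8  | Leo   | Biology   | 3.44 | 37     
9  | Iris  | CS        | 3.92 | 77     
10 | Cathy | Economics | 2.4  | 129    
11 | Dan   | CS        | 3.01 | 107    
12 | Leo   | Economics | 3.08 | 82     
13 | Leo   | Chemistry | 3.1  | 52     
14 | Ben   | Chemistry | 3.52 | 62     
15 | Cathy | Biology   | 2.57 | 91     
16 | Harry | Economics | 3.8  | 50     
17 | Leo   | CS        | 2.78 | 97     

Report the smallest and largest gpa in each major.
SELECT major, MIN(gpa), MAX(gpa)
FROM students
GROUP BY major

Result:
  Biology: min=2.57, max=3.44
  CS: min=2.78, max=3.92
  Chemistry: min=2.70, max=3.77
  Economics: min=2.40, max=3.80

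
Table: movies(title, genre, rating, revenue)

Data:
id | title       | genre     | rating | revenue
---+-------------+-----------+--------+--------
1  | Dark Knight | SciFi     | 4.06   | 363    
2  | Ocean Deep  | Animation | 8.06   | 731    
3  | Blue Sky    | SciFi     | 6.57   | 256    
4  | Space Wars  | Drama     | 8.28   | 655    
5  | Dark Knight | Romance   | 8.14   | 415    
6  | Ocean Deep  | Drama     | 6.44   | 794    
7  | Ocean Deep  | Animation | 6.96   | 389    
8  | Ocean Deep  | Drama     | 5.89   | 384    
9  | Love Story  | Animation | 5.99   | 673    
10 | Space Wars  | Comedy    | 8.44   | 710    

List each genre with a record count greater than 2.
SELECT genre, COUNT(*) as cnt
FROM movies
GROUP BY genre
HAVING COUNT(*) > 2

Result:
  Animation: 3
  Drama: 3

Note: HAVING filters groups after aggregation, WHERE filters rows before.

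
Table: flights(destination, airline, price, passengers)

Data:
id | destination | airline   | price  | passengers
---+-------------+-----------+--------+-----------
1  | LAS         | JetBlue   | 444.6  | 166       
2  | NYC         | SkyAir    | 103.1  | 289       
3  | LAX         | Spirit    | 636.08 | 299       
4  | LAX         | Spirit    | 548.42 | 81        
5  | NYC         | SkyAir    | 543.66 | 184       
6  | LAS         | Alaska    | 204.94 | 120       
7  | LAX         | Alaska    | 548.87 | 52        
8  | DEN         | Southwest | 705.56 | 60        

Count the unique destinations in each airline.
SELECT airline, COUNT(DISTINCT destination)
FROM flights
GROUP BY airline

Result:
  Alaska: 2 distinct
  JetBlue: 1 distinct
  SkyAir: 1 distinct
  Southwest: 1 distinct
  Spirit: 1 distinct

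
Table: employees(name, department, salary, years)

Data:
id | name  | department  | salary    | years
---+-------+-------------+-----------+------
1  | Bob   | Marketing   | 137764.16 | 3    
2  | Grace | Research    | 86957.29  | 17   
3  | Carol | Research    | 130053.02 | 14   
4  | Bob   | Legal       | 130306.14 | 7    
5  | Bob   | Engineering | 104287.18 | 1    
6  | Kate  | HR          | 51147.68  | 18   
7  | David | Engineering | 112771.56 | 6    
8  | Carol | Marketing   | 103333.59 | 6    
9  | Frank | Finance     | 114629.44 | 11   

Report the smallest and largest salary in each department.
SELECT department, MIN(salary), MAX(salary)
FROM employees
GROUP BY department

Result:
  Engineering: min=104287.18, max=112771.56
  Finance: min=114629.44, max=114629.44
  HR: min=51147.68, max=51147.68
  Legal: min=130306.14, max=130306.14
  Marketing: min=103333.59, max=137764.16
  Research: min=86957.29, max=130053.02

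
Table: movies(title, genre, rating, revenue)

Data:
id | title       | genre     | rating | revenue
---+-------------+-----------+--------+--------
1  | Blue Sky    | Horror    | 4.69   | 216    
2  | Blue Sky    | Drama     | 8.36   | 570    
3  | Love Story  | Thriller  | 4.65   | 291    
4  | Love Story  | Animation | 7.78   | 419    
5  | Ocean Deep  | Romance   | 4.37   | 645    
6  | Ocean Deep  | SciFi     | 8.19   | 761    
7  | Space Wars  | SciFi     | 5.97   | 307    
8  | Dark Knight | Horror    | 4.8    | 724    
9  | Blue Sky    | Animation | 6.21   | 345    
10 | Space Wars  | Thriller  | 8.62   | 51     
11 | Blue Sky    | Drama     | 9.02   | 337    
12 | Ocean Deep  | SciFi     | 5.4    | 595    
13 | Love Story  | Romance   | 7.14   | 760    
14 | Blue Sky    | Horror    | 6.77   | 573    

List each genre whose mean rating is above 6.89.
SELECT genre, AVG(rating)
FROM movies
GROUP BY genre
HAVING AVG(rating) > 6.89

Result:
  Animation: avg=7.00
  Drama: avg=8.69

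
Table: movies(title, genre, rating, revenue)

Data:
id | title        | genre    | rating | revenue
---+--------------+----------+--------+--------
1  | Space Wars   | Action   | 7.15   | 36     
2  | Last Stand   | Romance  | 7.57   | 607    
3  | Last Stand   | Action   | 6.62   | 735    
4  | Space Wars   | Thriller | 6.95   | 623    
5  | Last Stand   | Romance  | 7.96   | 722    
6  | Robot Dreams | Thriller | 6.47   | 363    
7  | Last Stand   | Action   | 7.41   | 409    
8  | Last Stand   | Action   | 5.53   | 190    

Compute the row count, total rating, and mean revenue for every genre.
SELECT genre,
       COUNT(*) as cnt,
       SUM(rating) as total_rating,
       AVG(revenue) as avg_revenue
FROM movies
GROUP BY genre

Result:
  Action: 4 records, 26.71 total rating, 342.50 avg revenue
  Romance: 2 records, 15.53 total rating, 664.50 avg revenue
  Thriller: 2 records, 13.42 total rating, 493.00 avg revenue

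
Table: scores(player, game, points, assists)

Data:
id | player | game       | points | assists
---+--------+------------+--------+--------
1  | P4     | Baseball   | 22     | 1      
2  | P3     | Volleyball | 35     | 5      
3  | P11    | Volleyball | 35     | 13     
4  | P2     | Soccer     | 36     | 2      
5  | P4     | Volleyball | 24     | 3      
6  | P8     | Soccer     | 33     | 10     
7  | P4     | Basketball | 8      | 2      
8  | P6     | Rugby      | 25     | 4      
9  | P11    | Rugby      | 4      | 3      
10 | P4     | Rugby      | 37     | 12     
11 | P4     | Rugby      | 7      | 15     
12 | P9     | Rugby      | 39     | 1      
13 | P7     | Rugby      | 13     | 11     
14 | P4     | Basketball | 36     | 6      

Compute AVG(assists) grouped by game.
SELECT game, AVG(assists) as result
FROM scores
GROUP BY game

Result:
  Baseball: 1.00
  Basketball: 4.00
  Rugby: 7.67
  Soccer: 6.00
  Volleyball: 7.00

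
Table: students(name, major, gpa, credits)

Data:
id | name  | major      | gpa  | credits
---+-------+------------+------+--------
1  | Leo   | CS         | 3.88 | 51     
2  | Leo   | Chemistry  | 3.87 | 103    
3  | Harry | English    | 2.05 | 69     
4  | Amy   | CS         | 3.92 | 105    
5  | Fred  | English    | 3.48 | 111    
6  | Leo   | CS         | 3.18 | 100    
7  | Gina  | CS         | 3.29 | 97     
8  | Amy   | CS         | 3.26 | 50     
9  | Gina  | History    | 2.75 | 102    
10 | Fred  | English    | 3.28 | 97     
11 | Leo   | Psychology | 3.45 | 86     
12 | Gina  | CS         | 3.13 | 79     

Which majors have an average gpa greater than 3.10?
SELECT major, AVG(gpa)
FROM students
GROUP BY major
HAVING AVG(gpa) > 3.10

Result:
  CS: avg=3.44
  Chemistry: avg=3.87
  Psychology: avg=3.45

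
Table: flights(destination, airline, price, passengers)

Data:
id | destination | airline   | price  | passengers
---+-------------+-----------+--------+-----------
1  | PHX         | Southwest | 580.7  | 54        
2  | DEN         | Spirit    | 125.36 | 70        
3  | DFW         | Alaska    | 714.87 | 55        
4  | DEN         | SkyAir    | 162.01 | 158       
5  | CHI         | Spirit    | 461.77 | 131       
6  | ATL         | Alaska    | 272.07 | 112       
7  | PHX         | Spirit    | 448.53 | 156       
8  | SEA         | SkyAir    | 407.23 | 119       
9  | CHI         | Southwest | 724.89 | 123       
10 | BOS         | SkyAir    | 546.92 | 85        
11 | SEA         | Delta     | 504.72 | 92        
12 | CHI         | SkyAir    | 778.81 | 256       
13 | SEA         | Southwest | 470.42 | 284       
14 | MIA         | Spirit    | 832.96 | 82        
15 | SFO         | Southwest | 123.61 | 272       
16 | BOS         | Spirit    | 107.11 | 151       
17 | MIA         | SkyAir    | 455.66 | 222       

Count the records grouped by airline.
SELECT airline, COUNT(*) as count
FROM flights
GROUP BY airline

Result:
  Alaska: 2
  Delta: 1
  SkyAir: 5
  Southwest: 4
  Spirit: 5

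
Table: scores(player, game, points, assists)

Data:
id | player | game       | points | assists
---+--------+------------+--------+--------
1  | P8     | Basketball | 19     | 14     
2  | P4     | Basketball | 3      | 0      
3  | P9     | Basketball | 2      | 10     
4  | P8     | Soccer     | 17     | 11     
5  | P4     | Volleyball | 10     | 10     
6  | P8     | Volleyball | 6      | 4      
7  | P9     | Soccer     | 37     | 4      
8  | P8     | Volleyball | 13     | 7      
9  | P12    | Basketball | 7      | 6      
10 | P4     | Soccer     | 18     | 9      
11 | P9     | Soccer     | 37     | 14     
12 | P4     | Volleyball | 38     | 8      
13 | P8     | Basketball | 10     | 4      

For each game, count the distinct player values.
SELECT game, COUNT(DISTINCT player)
FROM scores
GROUP BY game

Result:
  Basketball: 4 distinct
  Soccer: 3 distinct
  Volleyball: 2 distinct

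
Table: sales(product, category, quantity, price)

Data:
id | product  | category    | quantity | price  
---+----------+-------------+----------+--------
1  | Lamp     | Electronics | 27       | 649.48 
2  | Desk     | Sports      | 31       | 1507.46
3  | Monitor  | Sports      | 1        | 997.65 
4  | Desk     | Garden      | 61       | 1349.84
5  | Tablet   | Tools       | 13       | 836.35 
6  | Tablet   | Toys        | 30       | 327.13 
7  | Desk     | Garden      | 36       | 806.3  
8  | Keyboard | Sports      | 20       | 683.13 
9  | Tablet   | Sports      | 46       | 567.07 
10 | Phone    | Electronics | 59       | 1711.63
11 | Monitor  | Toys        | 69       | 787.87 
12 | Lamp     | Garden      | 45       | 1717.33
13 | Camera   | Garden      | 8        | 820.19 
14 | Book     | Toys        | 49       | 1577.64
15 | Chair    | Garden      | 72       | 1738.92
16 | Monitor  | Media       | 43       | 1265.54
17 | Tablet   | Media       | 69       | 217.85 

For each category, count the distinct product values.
SELECT category, COUNT(DISTINCT product)
FROM sales
GROUP BY category

Result:
  Electronics: 2 distinct
  Garden: 4 distinct
  Media: 2 distinct
  Sports: 4 distinct
  Tools: 1 distinct
  Toys: 3 distinct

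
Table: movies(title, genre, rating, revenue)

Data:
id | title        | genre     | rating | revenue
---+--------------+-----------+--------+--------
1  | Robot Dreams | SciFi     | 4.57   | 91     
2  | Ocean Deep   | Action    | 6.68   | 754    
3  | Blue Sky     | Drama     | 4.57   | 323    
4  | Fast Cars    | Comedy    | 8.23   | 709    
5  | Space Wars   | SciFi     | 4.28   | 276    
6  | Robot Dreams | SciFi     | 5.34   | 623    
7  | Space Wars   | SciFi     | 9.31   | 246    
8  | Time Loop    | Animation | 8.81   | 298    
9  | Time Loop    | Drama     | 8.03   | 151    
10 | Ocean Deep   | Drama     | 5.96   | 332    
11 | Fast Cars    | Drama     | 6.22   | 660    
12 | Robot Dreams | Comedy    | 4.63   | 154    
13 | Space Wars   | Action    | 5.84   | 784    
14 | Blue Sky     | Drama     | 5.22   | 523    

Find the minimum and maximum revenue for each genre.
SELECT genre, MIN(revenue), MAX(revenue)
FROM movies
GROUP BY genre

Result:
  Action: min=754, max=784
  Animation: min=298, max=298
  Comedy: min=154, max=709
  Drama: min=151, max=660
  SciFi: min=91, max=623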